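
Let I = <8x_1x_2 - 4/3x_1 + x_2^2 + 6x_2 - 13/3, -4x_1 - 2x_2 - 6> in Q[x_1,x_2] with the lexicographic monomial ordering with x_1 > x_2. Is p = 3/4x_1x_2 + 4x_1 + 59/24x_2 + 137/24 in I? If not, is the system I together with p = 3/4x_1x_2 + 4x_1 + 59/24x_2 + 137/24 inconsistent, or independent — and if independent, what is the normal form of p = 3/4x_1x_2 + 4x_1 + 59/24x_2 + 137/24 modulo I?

3/4x_1x_2 + 4x_1 + 59/24x_2 + 137/24 lies in I (it reduces to 0).

First compute the reduced Gröbner basis of I by Buchberger's algorithm.
f_1 = 8x_1x_2 - 4/3x_1 + x_2^2 + 6x_2 - 13/3, LT = x_1x_2.
f_2 = -4x_1 - 2x_2 - 6, LT = x_1.

S(f_1,f_2): lcm = x_1x_2. S = -1/6x_1 - 3/8x_2^2 - 3/4x_2 - 13/24.
  leading term x_1: subtract (1/24)·f_2 from -1/6x_1 - 3/8x_2^2 - 3/4x_2 - 13/24 → -3/8x_2^2 - 2/3x_2 - 7/24
  leading term x_2^2: no divisor's leading term divides it; move -3/8x_2^2 to the remainder.
  leading term x_2: no divisor's leading term divides it; move -2/3x_2 to the remainder.
  leading term 1: no divisor's leading term divides it; move -7/24 to the remainder.
  remainder -3/8x_2^2 - 2/3x_2 - 7/24 ≠ 0; add h_3 = -3/8x_2^2 - 2/3x_2 - 7/24 to the basis.

S(f_1,h_3): lcm = x_1x_2^2. S = -35/18x_1x_2 - 7/9x_1 + 1/8x_2^3 + 3/4x_2^2 - 13/24x_2.
  leading term x_1x_2: subtract (-35/144)·f_1 from -35/18x_1x_2 - 7/9x_1 + 1/8x_2^3 + 3/4x_2^2 - 13/24x_2 → -119/108x_1 + 1/8x_2^3 + 143/144x_2^2 + 11/12x_2 - 455/432
  leading term x_1: subtract (119/432)·f_2 from -119/108x_1 + 1/8x_2^3 + 143/144x_2^2 + 11/12x_2 - 455/432 → 1/8x_2^3 + 143/144x_2^2 + 317/216x_2 + 259/432
  leading term x_2^3: subtract (-1/3x_2)·h_3 from 1/8x_2^3 + 143/144x_2^2 + 317/216x_2 + 259/432 → 37/48x_2^2 + 37/27x_2 + 259/432
  leading term x_2^2: subtract (-37/18)·h_3 from 37/48x_2^2 + 37/27x_2 + 259/432 → 0
  remainder 0.

S(f_2,h_3): leading monomials are coprime, so the S-polynomial reduces to 0 (Buchberger's first criterion).
Every S-polynomial of the final basis reduces to 0, so we have a Gröbner basis.
Inter-reduce: drop elements whose leading term is divisible by another's, tail-reduce, and make monic.
Reduced Gröbner basis: {x_1 + 1/2x_2 + 3/2, x_2^2 + 16/9x_2 + 7/9}.
Label its elements g_1 = x_1 + 1/2x_2 + 3/2, g_2 = x_2^2 + 16/9x_2 + 7/9.

Reduce p = 3/4x_1x_2 + 4x_1 + 59/24x_2 + 137/24 modulo G:
  leading term x_1x_2: subtract (3/4x_2)·g_1 from 3/4x_1x_2 + 4x_1 + 59/24x_2 + 137/24 → 4x_1 - 3/8x_2^2 + 4/3x_2 + 137/24
  leading term x_1: subtract (4)·g_1 from 4x_1 - 3/8x_2^2 + 4/3x_2 + 137/24 → -3/8x_2^2 - 2/3x_2 - 7/24
  leading term x_2^2: subtract (-3/8)·g_2 from -3/8x_2^2 - 2/3x_2 - 7/24 → 0
  normal form = 0.
Since the normal form is 0, p ∈ I.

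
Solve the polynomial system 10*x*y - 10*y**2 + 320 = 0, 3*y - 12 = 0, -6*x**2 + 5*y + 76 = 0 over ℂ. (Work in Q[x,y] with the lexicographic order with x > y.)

Compute a lex Gröbner basis by Buchberger's algorithm.
f_1 = 10*x*y - 10*y**2 + 320, LT = x*y.
f_2 = 3*y - 12, LT = y.
f_3 = -6*x**2 + 5*y + 76, LT = x**2.

S(f_1,f_2): lcm = x*y. S = 4*x - y**2 + 32.
  leading term x: no divisor's leading term divides it; move 4*x to the remainder.
  leading term y**2: subtract (-1/3*y)·f_2 from -y**2 + 32 → -4*y + 32
  leading term y: subtract (-4/3)·f_2 from -4*y + 32 → 16
  leading term 1: no divisor's leading term divides it; move 16 to the remainder.
  remainder 4*x + 16 ≠ 0; add h_4 = 4*x + 16 to the basis.

The other S-polynomials (S(f_1,f_3), S(f_2,f_3), S(f_1,h_4), S(f_2,h_4), S(f_3,h_4)) all reduce to 0 modulo the current basis, so we have a Gröbner basis.
Inter-reduce: drop elements whose leading term is divisible by another's, tail-reduce, and make monic.
Reduced Gröbner basis: {x + 4, y - 4}.

From the last basis element, y - 4 = 0, so y takes values in {4}. Each choice, substituted upward through the basis, yields the corresponding point(s) of the solution set.
  y = 4: the earlier basis element becomes x + 4 = 0, giving x = -4 — point (-4, 4).

{(-4, 4)}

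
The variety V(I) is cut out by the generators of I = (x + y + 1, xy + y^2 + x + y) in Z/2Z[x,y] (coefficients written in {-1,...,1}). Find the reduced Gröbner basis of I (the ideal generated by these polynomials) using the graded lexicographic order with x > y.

G = {x, y + 1}

This is the nonlinear analogue of row-reducing a linear system.

f_1 = x + y + 1, LT = x.
f_2 = xy + y^2 + x + y, LT = xy.

S(f_1,f_2): lcm = xy. S = x.
  leading term x: subtract (1)·f_1 from x → y + 1
  leading term y: no divisor's leading term divides it; move y to the remainder.
  leading term 1: no divisor's leading term divides it; move 1 to the remainder.
  remainder y + 1 ≠ 0; add g_3 = y + 1 to the basis.

The other S-polynomials (S(f_1,g_3), S(f_2,g_3)) all reduce to 0 modulo the current basis, so we have a Gröbner basis.
Inter-reduce: drop elements whose leading term is divisible by another's, tail-reduce, and make monic.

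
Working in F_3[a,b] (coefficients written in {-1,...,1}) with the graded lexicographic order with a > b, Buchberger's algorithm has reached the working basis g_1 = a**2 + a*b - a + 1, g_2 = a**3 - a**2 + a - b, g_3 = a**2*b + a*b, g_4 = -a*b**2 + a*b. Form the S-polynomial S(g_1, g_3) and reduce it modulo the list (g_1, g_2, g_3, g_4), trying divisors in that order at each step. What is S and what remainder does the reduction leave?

lcm(LM(g_1), LM(g_3)) = a**2*b.
S = (lcm/LT(g_1))·g_1 − (lcm/LT(g_3))·g_3 = a*b**2 + a*b + b.
Reduce S modulo (g_1, g_2, g_3, g_4) in that order:
  leading term a*b**2: subtract (-1)·g_4 from a*b**2 + a*b + b → -a*b + b
  leading term a*b: no divisor's leading term divides it; move -a*b to the remainder.
  leading term b: no divisor's leading term divides it; move b to the remainder.
The remainder -a*b + b is nonzero, so it would be added as the next basis element.

S(g_1, g_3) = a*b**2 + a*b + b; remainder on division = -a*b + b.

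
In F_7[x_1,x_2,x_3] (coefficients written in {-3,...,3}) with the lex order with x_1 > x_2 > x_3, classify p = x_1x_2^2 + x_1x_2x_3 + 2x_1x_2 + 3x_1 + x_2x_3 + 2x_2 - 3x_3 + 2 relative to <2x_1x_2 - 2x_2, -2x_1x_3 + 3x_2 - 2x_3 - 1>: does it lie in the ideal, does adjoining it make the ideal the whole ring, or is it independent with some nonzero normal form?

x_1x_2^2 + x_1x_2x_3 + 2x_1x_2 + 3x_1 + x_2x_3 + 2x_2 - 3x_3 + 2 is independent of I; its normal form modulo I is 3x_1 + x_2x_3 + 2x_2 - 3x_3 + 2.

First compute the reduced Gröbner basis of I by Buchberger's algorithm.
f_1 = 2x_1x_2 - 2x_2, LT = x_1x_2.
f_2 = -2x_1x_3 + 3x_2 - 2x_3 - 1, LT = x_1x_3.

S(f_1,f_2): lcm = x_1x_2x_3. S = -2x_2^2 - 2x_2x_3 + 3x_2.
  leading term x_2^2: no divisor's leading term divides it; move -2x_2^2 to the remainder.
  leading term x_2x_3: no divisor's leading term divides it; move -2x_2x_3 to the remainder.
  leading term x_2: no divisor's leading term divides it; move 3x_2 to the remainder.
  remainder -2x_2^2 - 2x_2x_3 + 3x_2 ≠ 0; add h_3 = -2x_2^2 - 2x_2x_3 + 3x_2 to the basis.

The other S-polynomials (S(f_1,h_3), S(f_2,h_3)) all reduce to 0 modulo the current basis, so we have a Gröbner basis.
Inter-reduce: drop elements whose leading term is divisible by another's, tail-reduce, and make monic.
Reduced Gröbner basis: {x_1x_2 - x_2, x_1x_3 + 2x_2 + x_3 - 3, x_2^2 + x_2x_3 + 2x_2}.
Label its elements g_1 = x_1x_2 - x_2, g_2 = x_1x_3 + 2x_2 + x_3 - 3, g_3 = x_2^2 + x_2x_3 + 2x_2.

Reduce p = x_1x_2^2 + x_1x_2x_3 + 2x_1x_2 + 3x_1 + x_2x_3 + 2x_2 - 3x_3 + 2 modulo G:
  leading term x_1x_2^2: subtract (x_2)·g_1 from x_1x_2^2 + x_1x_2x_3 + 2x_1x_2 + 3x_1 + x_2x_3 + 2x_2 - 3x_3 + 2 → x_1x_2x_3 + 2x_1x_2 + 3x_1 + x_2^2 + x_2x_3 + 2x_2 - 3x_3 + 2
  leading term x_1x_2x_3: subtract (x_3)·g_1 from x_1x_2x_3 + 2x_1x_2 + 3x_1 + x_2^2 + x_2x_3 + 2x_2 - 3x_3 + 2 → 2x_1x_2 + 3x_1 + x_2^2 + 2x_2x_3 + 2x_2 - 3x_3 + 2
  leading term x_1x_2: subtract (2)·g_1 from 2x_1x_2 + 3x_1 + x_2^2 + 2x_2x_3 + 2x_2 - 3x_3 + 2 → 3x_1 + x_2^2 + 2x_2x_3 - 3x_2 - 3x_3 + 2
  leading term x_1: no divisor's leading term divides it; move 3x_1 to the remainder.
  leading term x_2^2: subtract (1)·g_3 from x_2^2 + 2x_2x_3 - 3x_2 - 3x_3 + 2 → x_2x_3 + 2x_2 - 3x_3 + 2
  leading term x_2x_3: no divisor's leading term divides it; move x_2x_3 to the remainder.
  leading term x_2: no divisor's leading term divides it; move 2x_2 to the remainder.
  leading term x_3: no divisor's leading term divides it; move -3x_3 to the remainder.
  leading term 1: no divisor's leading term divides it; move 2 to the remainder.
  normal form = 3x_1 + x_2x_3 + 2x_2 - 3x_3 + 2.
The normal form is nonzero, so p ∉ I. Since p minus its normal form lies in I, I + (p) = I + (r) where r = 3x_1 + x_2x_3 + 2x_2 - 3x_3 + 2; decide whether this ideal is the whole ring.
Run Buchberger on G together with r (pairs among the g_i already reduce to 0 since G is a Gröbner basis):
g_1 = x_1x_2 - x_2, LT = x_1x_2.
g_2 = x_1x_3 + 2x_2 + x_3 - 3, LT = x_1x_3.
g_3 = x_2^2 + x_2x_3 + 2x_2, LT = x_2^2.
r = 3x_1 + x_2x_3 + 2x_2 - 3x_3 + 2, LT = x_1.

S(g_1,r): lcm = x_1x_2. S = 2x_2^2x_3 - 3x_2^2 + x_2x_3 + 3x_2.
  leading term x_2^2x_3: subtract (2x_3)·g_3 from 2x_2^2x_3 - 3x_2^2 + x_2x_3 + 3x_2 → -3x_2^2 - 2x_2x_3^2 - 3x_2x_3 + 3x_2
  leading term x_2^2: subtract (-3)·g_3 from -3x_2^2 - 2x_2x_3^2 - 3x_2x_3 + 3x_2 → -2x_2x_3^2 + 2x_2
  leading term x_2x_3^2: no divisor's leading term divides it; move -2x_2x_3^2 to the remainder.
  leading term x_2: no divisor's leading term divides it; move 2x_2 to the remainder.
  remainder -2x_2x_3^2 + 2x_2 ≠ 0; add m_5 = -2x_2x_3^2 + 2x_2 to the basis.

S(g_2,r): lcm = x_1x_3. S = 2x_2x_3^2 - 3x_2x_3 + 2x_2 + x_3^2 - 2x_3 - 3.
  leading term x_2x_3^2: subtract (-1)·m_5 from 2x_2x_3^2 - 3x_2x_3 + 2x_2 + x_3^2 - 2x_3 - 3 → -3x_2x_3 - 3x_2 + x_3^2 - 2x_3 - 3
  leading term x_2x_3: no divisor's leading term divides it; move -3x_2x_3 to the remainder.
  leading term x_2: no divisor's leading term divides it; move -3x_2 to the remainder.
  leading term x_3^2: no divisor's leading term divides it; move x_3^2 to the remainder.
  leading term x_3: no divisor's leading term divides it; move -2x_3 to the remainder.
  leading term 1: no divisor's leading term divides it; move -3 to the remainder.
  remainder -3x_2x_3 - 3x_2 + x_3^2 - 2x_3 - 3 ≠ 0; add m_6 = -3x_2x_3 - 3x_2 + x_3^2 - 2x_3 - 3 to the basis.

S(m_5,m_6): lcm = x_2x_3^2. S = -x_2x_3 - x_2 - 2x_3^3 - 3x_3^2 - x_3.
  leading term x_2x_3: subtract (-2)·m_6 from -x_2x_3 - x_2 - 2x_3^3 - 3x_3^2 - x_3 → -2x_3^3 - x_3^2 + 2x_3 + 1
  leading term x_3^3: no divisor's leading term divides it; move -2x_3^3 to the remainder.
  leading term x_3^2: no divisor's leading term divides it; move -x_3^2 to the remainder.
  leading term x_3: no divisor's leading term divides it; move 2x_3 to the remainder.
  leading term 1: no divisor's leading term divides it; move 1 to the remainder.
  remainder -2x_3^3 - x_3^2 + 2x_3 + 1 ≠ 0; add m_7 = -2x_3^3 - x_3^2 + 2x_3 + 1 to the basis.

The other S-polynomials (S(g_1,g_2), S(g_1,g_3), S(g_2,g_3), S(g_3,r), S(g_1,m_5), S(g_2,m_5), S(g_3,m_5), S(r,m_5), S(g_1,m_6), S(g_2,m_6), S(g_3,m_6), S(r,m_6), S(g_1,m_7), S(g_2,m_7), S(g_3,m_7), S(r,m_7), S(m_5,m_7), S(m_6,m_7)) all reduce to 0 modulo the current basis, so we have a Gröbner basis.
Inter-reduce: drop elements whose leading term is divisible by another's, tail-reduce, and make monic.
Reduced Gröbner basis: {x_1 - 2x_2 - 3x_3^2 - 2x_3 - 2, x_2^2 + x_2 - 2x_3^2 - 3x_3 - 1, x_2x_3 + x_2 + 2x_3^2 + 3x_3 + 1, x_3^3 - 3x_3^2 - x_3 + 3}.
The reduced Gröbner basis of I + (p) is {x_1 - 2x_2 - 3x_3^2 - 2x_3 - 2, x_2^2 + x_2 - 2x_3^2 - 3x_3 - 1, x_2x_3 + x_2 + 2x_3^2 + 3x_3 + 1, x_3^3 - 3x_3^2 - x_3 + 3} ≠ {1}, a proper ideal, so the enlarged system stays consistent: p is independent of I, with normal form 3x_1 + x_2x_3 + 2x_2 - 3x_3 + 2.

The remainder on division by a Gröbner basis is unique — it is the normal form.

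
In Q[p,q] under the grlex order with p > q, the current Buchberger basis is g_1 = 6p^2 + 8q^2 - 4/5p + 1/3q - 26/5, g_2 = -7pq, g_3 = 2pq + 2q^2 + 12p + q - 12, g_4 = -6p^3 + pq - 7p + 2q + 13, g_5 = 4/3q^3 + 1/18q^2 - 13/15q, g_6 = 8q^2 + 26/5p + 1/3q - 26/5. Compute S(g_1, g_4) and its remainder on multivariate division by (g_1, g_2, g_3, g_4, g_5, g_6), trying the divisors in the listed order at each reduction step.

lcm(LM(g_1), LM(g_4)) = p^3.
S = (lcm/LT(g_1))·g_1 − (lcm/LT(g_4))·g_4 = 4/3pq^2 - 2/15p^2 + 2/9pq - 61/30p + 1/3q + 13/6.
Reduce S modulo (g_1, g_2, g_3, g_4, g_5, g_6) in that order:
  leading term pq^2: subtract (-4/21q)·g_2 from 4/3pq^2 - 2/15p^2 + 2/9pq - 61/30p + 1/3q + 13/6 → -2/15p^2 + 2/9pq - 61/30p + 1/3q + 13/6
  leading term p^2: subtract (-1/45)·g_1 from -2/15p^2 + 2/9pq - 61/30p + 1/3q + 13/6 → 2/9pq + 8/45q^2 - 923/450p + 46/135q + 923/450
  leading term pq: subtract (-2/63)·g_2 from 2/9pq + 8/45q^2 - 923/450p + 46/135q + 923/450 → 8/45q^2 - 923/450p + 46/135q + 923/450
  leading term q^2: subtract (1/45)·g_6 from 8/45q^2 - 923/450p + 46/135q + 923/450 → -13/6p + 1/3q + 13/6
  leading term p: no divisor's leading term divides it; move -13/6p to the remainder.
  leading term q: no divisor's leading term divides it; move 1/3q to the remainder.
  leading term 1: no divisor's leading term divides it; move 13/6 to the remainder.
The remainder -13/6p + 1/3q + 13/6 is nonzero, so it would be added as the next basis element.

S(g_1, g_4) = 4/3pq^2 - 2/15p^2 + 2/9pq - 61/30p + 1/3q + 13/6; remainder on division = -13/6p + 1/3q + 13/6.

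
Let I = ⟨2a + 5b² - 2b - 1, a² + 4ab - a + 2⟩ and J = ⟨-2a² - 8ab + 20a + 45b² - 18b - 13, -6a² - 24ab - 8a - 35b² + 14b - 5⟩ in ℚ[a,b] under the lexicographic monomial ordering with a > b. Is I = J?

Two ideals are equal iff their reduced Gröbner bases coincide (the reduced basis is unique for a fixed ordering).
Buchberger on the first generating set:
f_1 = 2a + 5b² - 2b - 1, LT = a.
f_2 = a² + 4ab - a + 2, LT = a².

S(f_1,f_2): lcm = a². S = 5/2ab² - 5ab + ½a - 2.
  reduce S modulo (f_1, f_2):
  remainder -25/4b⁴ + 15b³ - 5b² - 2b - 7/4 ≠ 0; add g_3 = -25/4b⁴ + 15b³ - 5b² - 2b - 7/4 to the basis.

The other S-polynomials (S(f_1,g_3), S(f_2,g_3)) all reduce to 0 modulo the current basis, so we have a Gröbner basis.
Inter-reduce: drop elements whose leading term is divisible by another's, tail-reduce, and make monic.
Reduced Gröbner basis: {a + 5/2b² - b - ½, b⁴ - 12/5b³ + ⅘b² + 8/25b + 7/25}.

Buchberger on the second generating set:
h_1 = -2a² - 8ab + 20a + 45b² - 18b - 13, LT = a².
h_2 = -6a² - 24ab - 8a - 35b² + 14b - 5, LT = a².

S(h_1,h_2): lcm = a². S = -34/3a - 85/3b² + 34/3b + 17/3.
  reduce S modulo (h_1, h_2):
  remainder -34/3a - 85/3b² + 34/3b + 17/3 ≠ 0; add k_3 = -34/3a - 85/3b² + 34/3b + 17/3 to the basis.

S(h_1,k_3): lcm = a². S = -5/2ab² + 5ab - 19/2a - 45/2b² + 9b + 13/2.
  reduce S modulo (h_1, h_2, k_3):
  remainder 25/4b⁴ - 15b³ + 5b² + 2b + 7/4 ≠ 0; add k_4 = 25/4b⁴ - 15b³ + 5b² + 2b + 7/4 to the basis.

The other S-polynomials (S(h_2,k_3), S(h_1,k_4), S(h_2,k_4), S(k_3,k_4)) all reduce to 0 modulo the current basis, so we have a Gröbner basis.
Inter-reduce: drop elements whose leading term is divisible by another's, tail-reduce, and make monic.
Reduced Gröbner basis: {a + 5/2b² - b - ½, b⁴ - 12/5b³ + ⅘b² + 8/25b + 7/25}.

The two bases agree; hence the ideals are identical.

Yes, the ideals are equal.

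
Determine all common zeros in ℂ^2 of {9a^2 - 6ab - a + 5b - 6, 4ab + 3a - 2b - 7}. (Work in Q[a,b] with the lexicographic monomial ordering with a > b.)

Compute a lex Gröbner basis by Buchberger's algorithm.
f_1 = 9a^2 - 6ab - a + 5b - 6, LT = a^2.
f_2 = 4ab + 3a - 2b - 7, LT = ab.

S(f_1,f_2): lcm = a^2b. S = -3/4a^2 - 2/3ab^2 + 7/18ab + 7/4a + 5/9b^2 - 2/3b.
  leading term a^2: subtract (-1/12)·f_1 from -3/4a^2 - 2/3ab^2 + 7/18ab + 7/4a + 5/9b^2 - 2/3b → -2/3ab^2 - 1/9ab + 5/3a + 5/9b^2 - 1/4b - 1/2
  leading term ab^2: subtract (-1/6b)·f_2 from -2/3ab^2 - 1/9ab + 5/3a + 5/9b^2 - 1/4b - 1/2 → 7/18ab + 5/3a + 2/9b^2 - 17/12b - 1/2
  leading term ab: subtract (7/72)·f_2 from 7/18ab + 5/3a + 2/9b^2 - 17/12b - 1/2 → 11/8a + 2/9b^2 - 11/9b + 13/72
  leading term a: no divisor's leading term divides it; move 11/8a to the remainder.
  leading term b^2: no divisor's leading term divides it; move 2/9b^2 to the remainder.
  leading term b: no divisor's leading term divides it; move -11/9b to the remainder.
  leading term 1: no divisor's leading term divides it; move 13/72 to the remainder.
  remainder 11/8a + 2/9b^2 - 11/9b + 13/72 ≠ 0; add h_3 = 11/8a + 2/9b^2 - 11/9b + 13/72 to the basis.

S(f_1,h_3): lcm = a^2. S = -16/99ab^2 + 2/9ab - 8/33a + 5/9b - 2/3.
  leading term ab^2: subtract (-4/99b)·f_2 from -16/99ab^2 + 2/9ab - 8/33a + 5/9b - 2/3 → 34/99ab - 8/33a - 8/99b^2 + 3/11b - 2/3
  leading term ab: subtract (17/198)·f_2 from 34/99ab - 8/33a - 8/99b^2 + 3/11b - 2/3 → -1/2a - 8/99b^2 + 4/9b - 13/198
  leading term a: subtract (-4/11)·h_3 from -1/2a - 8/99b^2 + 4/9b - 13/198 → 0
  remainder 0.

S(f_2,h_3): lcm = ab. S = 3/4a - 16/99b^3 + 8/9b^2 - 125/198b - 7/4.
  leading term a: subtract (6/11)·h_3 from 3/4a - 16/99b^3 + 8/9b^2 - 125/198b - 7/4 → -16/99b^3 + 76/99b^2 + 7/198b - 61/33
  leading term b^3: no divisor's leading term divides it; move -16/99b^3 to the remainder.
  leading term b^2: no divisor's leading term divides it; move 76/99b^2 to the remainder.
  leading term b: no divisor's leading term divides it; move 7/198b to the remainder.
  leading term 1: no divisor's leading term divides it; move -61/33 to the remainder.
  remainder -16/99b^3 + 76/99b^2 + 7/198b - 61/33 ≠ 0; add h_4 = -16/99b^3 + 76/99b^2 + 7/198b - 61/33 to the basis.

S(f_1,h_4): leading monomials are coprime, so the S-polynomial reduces to 0 (Buchberger's first criterion).
S(f_2,h_4): lcm = ab^3. S = 11/2ab^2 + 7/32ab - 183/16a - 1/2b^3 - 7/4b^2.
  leading term ab^2: subtract (11/8b)·f_2 from 11/2ab^2 + 7/32ab - 183/16a - 1/2b^3 - 7/4b^2 → -125/32ab - 183/16a - 1/2b^3 + b^2 + 77/8b
  leading term ab: subtract (-125/128)·f_2 from -125/32ab - 183/16a - 1/2b^3 + b^2 + 77/8b → -1089/128a - 1/2b^3 + b^2 + 491/64b - 875/128
  leading term a: subtract (-99/16)·h_3 from -1089/128a - 1/2b^3 + b^2 + 491/64b - 875/128 → -1/2b^3 + 19/8b^2 + 7/64b - 183/32
  leading term b^3: subtract (99/32)·h_4 from -1/2b^3 + 19/8b^2 + 7/64b - 183/32 → 0
  remainder 0.

S(h_3,h_4): leading monomials are coprime, so the S-polynomial reduces to 0 (Buchberger's first criterion).
Every S-polynomial of the final basis reduces to 0, so we have a Gröbner basis.
Inter-reduce: drop elements whose leading term is divisible by another's, tail-reduce, and make monic.
Reduced Gröbner basis: {a + 16/99b^2 - 8/9b + 13/99, b^3 - 19/4b^2 - 7/32b + 183/16}.

Elimination: the polynomial b^3 - 19/4b^2 - 7/32b + 183/16 lies in the elimination ideal for b, so b ∈ {2, 11/8 - sqrt(487)/8, 11/8 + sqrt(487)/8}. For each such b, the remaining basis elements (now univariate) give the rest of the solution.
  b = 2: the earlier basis element becomes a - 1 = 0, giving a = 1 — point (1, 2).
  b = 11/8 - sqrt(487)/8: the earlier basis element becomes a + 4/9 + sqrt(487)/18 = 0, giving a = -sqrt(487)/18 - 4/9 — point (-sqrt(487)/18 - 4/9, 11/8 - sqrt(487)/8).
  b = 11/8 + sqrt(487)/8: the earlier basis element becomes a - sqrt(487)/18 + 4/9 = 0, giving a = -4/9 + sqrt(487)/18 — point (-4/9 + sqrt(487)/18, 11/8 + sqrt(487)/8).
Substituting each solution back into the original system confirms all equations vanish.

{(1, 2), (-sqrt(487)/18 - 4/9, 11/8 - sqrt(487)/8), (-4/9 + sqrt(487)/18, 11/8 + sqrt(487)/8)}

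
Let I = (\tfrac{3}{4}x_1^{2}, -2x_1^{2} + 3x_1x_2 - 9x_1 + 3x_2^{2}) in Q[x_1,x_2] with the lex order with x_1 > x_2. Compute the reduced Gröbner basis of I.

G = {x_1 - \tfrac{1}{9}x_2^{3} - \tfrac{1}{3}x_2^{2}, x_2^{4}}

f_1 = \tfrac{3}{4}x_1^{2}, LT = x_1^{2}.
f_2 = -2x_1^{2} + 3x_1x_2 - 9x_1 + 3x_2^{2}, LT = x_1^{2}.

S(f_1,f_2): lcm = x_1^{2}. S = \tfrac{3}{2}x_1x_2 - \tfrac{9}{2}x_1 + \tfrac{3}{2}x_2^{2}.
  leading term x_1x_2: no divisor's leading term divides it; move \tfrac{3}{2}x_1x_2 to the remainder.
  leading term x_1: no divisor's leading term divides it; move -\tfrac{9}{2}x_1 to the remainder.
  leading term x_2^{2}: no divisor's leading term divides it; move \tfrac{3}{2}x_2^{2} to the remainder.
  remainder \tfrac{3}{2}x_1x_2 - \tfrac{9}{2}x_1 + \tfrac{3}{2}x_2^{2} ≠ 0; add g_3 = \tfrac{3}{2}x_1x_2 - \tfrac{9}{2}x_1 + \tfrac{3}{2}x_2^{2} to the basis.

S(f_1,g_3): lcm = x_1^{2}x_2. S = 3x_1^{2} - x_1x_2^{2}.
  leading term x_1^{2}: subtract (4)·f_1 from 3x_1^{2} - x_1x_2^{2} → -x_1x_2^{2}
  leading term x_1x_2^{2}: subtract (-\tfrac{2}{3}x_2)·g_3 from -x_1x_2^{2} → -3x_1x_2 + x_2^{3}
  leading term x_1x_2: subtract (-2)·g_3 from -3x_1x_2 + x_2^{3} → -9x_1 + x_2^{3} + 3x_2^{2}
  leading term x_1: no divisor's leading term divides it; move -9x_1 to the remainder.
  leading term x_2^{3}: no divisor's leading term divides it; move x_2^{3} to the remainder.
  leading term x_2^{2}: no divisor's leading term divides it; move 3x_2^{2} to the remainder.
  remainder -9x_1 + x_2^{3} + 3x_2^{2} ≠ 0; add g_4 = -9x_1 + x_2^{3} + 3x_2^{2} to the basis.

S(f_2,g_3): lcm = x_1^{2}x_2. S = 3x_1^{2} - \tfrac{5}{2}x_1x_2^{2} + \tfrac{9}{2}x_1x_2 - \tfrac{3}{2}x_2^{3}.
  leading term x_1^{2}: subtract (4)·f_1 from 3x_1^{2} - \tfrac{5}{2}x_1x_2^{2} + \tfrac{9}{2}x_1x_2 - \tfrac{3}{2}x_2^{3} → -\tfrac{5}{2}x_1x_2^{2} + \tfrac{9}{2}x_1x_2 - \tfrac{3}{2}x_2^{3}
  leading term x_1x_2^{2}: subtract (-\tfrac{5}{3}x_2)·g_3 from -\tfrac{5}{2}x_1x_2^{2} + \tfrac{9}{2}x_1x_2 - \tfrac{3}{2}x_2^{3} → -3x_1x_2 + x_2^{3}
  leading term x_1x_2: subtract (-2)·g_3 from -3x_1x_2 + x_2^{3} → -9x_1 + x_2^{3} + 3x_2^{2}
  leading term x_1: subtract (1)·g_4 from -9x_1 + x_2^{3} + 3x_2^{2} → 0
  remainder 0.

S(f_1,g_4): lcm = x_1^{2}. S = \tfrac{1}{9}x_1x_2^{3} + \tfrac{1}{3}x_1x_2^{2}.
  leading term x_1x_2^{3}: subtract (\tfrac{2}{27}x_2^{2})·g_3 from \tfrac{1}{9}x_1x_2^{3} + \tfrac{1}{3}x_1x_2^{2} → \tfrac{2}{3}x_1x_2^{2} - \tfrac{1}{9}x_2^{4}
  leading term x_1x_2^{2}: subtract (\tfrac{4}{9}x_2)·g_3 from \tfrac{2}{3}x_1x_2^{2} - \tfrac{1}{9}x_2^{4} → 2x_1x_2 - \tfrac{1}{9}x_2^{4} - \tfrac{2}{3}x_2^{3}
  leading term x_1x_2: subtract (\tfrac{4}{3})·g_3 from 2x_1x_2 - \tfrac{1}{9}x_2^{4} - \tfrac{2}{3}x_2^{3} → 6x_1 - \tfrac{1}{9}x_2^{4} - \tfrac{2}{3}x_2^{3} - 2x_2^{2}
  leading term x_1: subtract (-\tfrac{2}{3})·g_4 from 6x_1 - \tfrac{1}{9}x_2^{4} - \tfrac{2}{3}x_2^{3} - 2x_2^{2} → -\tfrac{1}{9}x_2^{4}
  leading term x_2^{4}: no divisor's leading term divides it; move -\tfrac{1}{9}x_2^{4} to the remainder.
  remainder -\tfrac{1}{9}x_2^{4} ≠ 0; add g_5 = -\tfrac{1}{9}x_2^{4} to the basis.

S(f_2,g_4): lcm = x_1^{2}. S = \tfrac{1}{9}x_1x_2^{3} + \tfrac{1}{3}x_1x_2^{2} - \tfrac{3}{2}x_1x_2 + \tfrac{9}{2}x_1 - \tfrac{3}{2}x_2^{2}.
  leading term x_1x_2^{3}: subtract (\tfrac{2}{27}x_2^{2})·g_3 from \tfrac{1}{9}x_1x_2^{3} + \tfrac{1}{3}x_1x_2^{2} - \tfrac{3}{2}x_1x_2 + \tfrac{9}{2}x_1 - \tfrac{3}{2}x_2^{2} → \tfrac{2}{3}x_1x_2^{2} - \tfrac{3}{2}x_1x_2 + \tfrac{9}{2}x_1 - \tfrac{1}{9}x_2^{4} - \tfrac{3}{2}x_2^{2}
  leading term x_1x_2^{2}: subtract (\tfrac{4}{9}x_2)·g_3 from \tfrac{2}{3}x_1x_2^{2} - \tfrac{3}{2}x_1x_2 + \tfrac{9}{2}x_1 - \tfrac{1}{9}x_2^{4} - \tfrac{3}{2}x_2^{2} → \tfrac{1}{2}x_1x_2 + \tfrac{9}{2}x_1 - \tfrac{1}{9}x_2^{4} - \tfrac{2}{3}x_2^{3} - \tfrac{3}{2}x_2^{2}
  leading term x_1x_2: subtract (\tfrac{1}{3})·g_3 from \tfrac{1}{2}x_1x_2 + \tfrac{9}{2}x_1 - \tfrac{1}{9}x_2^{4} - \tfrac{2}{3}x_2^{3} - \tfrac{3}{2}x_2^{2} → 6x_1 - \tfrac{1}{9}x_2^{4} - \tfrac{2}{3}x_2^{3} - 2x_2^{2}
  leading term x_1: subtract (-\tfrac{2}{3})·g_4 from 6x_1 - \tfrac{1}{9}x_2^{4} - \tfrac{2}{3}x_2^{3} - 2x_2^{2} → -\tfrac{1}{9}x_2^{4}
  leading term x_2^{4}: subtract (1)·g_5 from -\tfrac{1}{9}x_2^{4} → 0
  remainder 0.

S(g_3,g_4): lcm = x_1x_2. S = -3x_1 + \tfrac{1}{9}x_2^{4} + \tfrac{1}{3}x_2^{3} + x_2^{2}.
  leading term x_1: subtract (\tfrac{1}{3})·g_4 from -3x_1 + \tfrac{1}{9}x_2^{4} + \tfrac{1}{3}x_2^{3} + x_2^{2} → \tfrac{1}{9}x_2^{4}
  leading term x_2^{4}: subtract (-1)·g_5 from \tfrac{1}{9}x_2^{4} → 0
  remainder 0.

S(f_1,g_5): leading monomials are coprime, so the S-polynomial reduces to 0 (Buchberger's first criterion).
S(f_2,g_5): leading monomials are coprime, so the S-polynomial reduces to 0 (Buchberger's first criterion).
S(g_3,g_5): lcm = x_1x_2^{4}. S = -3x_1x_2^{3} + x_2^{5}.
  leading term x_1x_2^{3}: subtract (-2x_2^{2})·g_3 from -3x_1x_2^{3} + x_2^{5} → -9x_1x_2^{2} + x_2^{5} + 3x_2^{4}
  leading term x_1x_2^{2}: subtract (-6x_2)·g_3 from -9x_1x_2^{2} + x_2^{5} + 3x_2^{4} → -27x_1x_2 + x_2^{5} + 3x_2^{4} + 9x_2^{3}
  leading term x_1x_2: subtract (-18)·g_3 from -27x_1x_2 + x_2^{5} + 3x_2^{4} + 9x_2^{3} → -81x_1 + x_2^{5} + 3x_2^{4} + 9x_2^{3} + 27x_2^{2}
  leading term x_1: subtract (9)·g_4 from -81x_1 + x_2^{5} + 3x_2^{4} + 9x_2^{3} + 27x_2^{2} → x_2^{5} + 3x_2^{4}
  leading term x_2^{5}: subtract (-9x_2)·g_5 from x_2^{5} + 3x_2^{4} → 3x_2^{4}
  leading term x_2^{4}: subtract (-27)·g_5 from 3x_2^{4} → 0
  remainder 0.

S(g_4,g_5): leading monomials are coprime, so the S-polynomial reduces to 0 (Buchberger's first criterion).
Every S-polynomial of the final basis reduces to 0, so we have a Gröbner basis.
Inter-reduce: drop elements whose leading term is divisible by another's, tail-reduce, and make monic.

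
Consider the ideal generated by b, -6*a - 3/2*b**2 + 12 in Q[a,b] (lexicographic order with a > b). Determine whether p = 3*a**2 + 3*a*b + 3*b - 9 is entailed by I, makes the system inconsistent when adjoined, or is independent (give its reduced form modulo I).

Adjoining 3*a**2 + 3*a*b + 3*b - 9 makes the ideal the whole ring: the system is inconsistent.

First compute the reduced Gröbner basis of I by Buchberger's algorithm.
f_1 = b, LT = b.
f_2 = -6*a - 3/2*b**2 + 12, LT = a.

The S-polynomials (S(f_1,f_2)) all reduce to 0 modulo the current basis, so we have a Gröbner basis.
Inter-reduce: drop elements whose leading term is divisible by another's, tail-reduce, and make monic.
Reduced Gröbner basis: {a - 2, b}.
Label its elements g_1 = a - 2, g_2 = b.

Reduce p = 3*a**2 + 3*a*b + 3*b - 9 modulo G:
  leading term a**2: subtract (3*a)·g_1 from 3*a**2 + 3*a*b + 3*b - 9 → 3*a*b + 6*a + 3*b - 9
  leading term a*b: subtract (3*b)·g_1 from 3*a*b + 6*a + 3*b - 9 → 6*a + 9*b - 9
  leading term a: subtract (6)·g_1 from 6*a + 9*b - 9 → 9*b + 3
  leading term b: subtract (9)·g_2 from 9*b + 3 → 3
  leading term 1: no divisor's leading term divides it; move 3 to the remainder.
  normal form = 3.
The normal form is nonzero, so p ∉ I. Since p minus its normal form lies in I, I + (p) = I + (r) where r = 3; decide whether this ideal is the whole ring.
Here r = 3 is a nonzero constant, hence a unit: 1 ∈ I + (p), the Gröbner basis of I + (p) is {1}, and the enlarged system has no common solution — adjoining p is inconsistent.

Ideal membership is decidable via reduction modulo a Gröbner basis.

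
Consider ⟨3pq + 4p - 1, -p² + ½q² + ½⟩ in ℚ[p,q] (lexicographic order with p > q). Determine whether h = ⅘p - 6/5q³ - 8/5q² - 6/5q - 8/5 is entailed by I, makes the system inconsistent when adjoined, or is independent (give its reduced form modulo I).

⅘p - 6/5q³ - 8/5q² - 6/5q - 8/5 lies in I (it reduces to 0).

First compute the reduced Gröbner basis of I by Buchberger's algorithm.
f_1 = 3pq + 4p - 1, LT = pq.
f_2 = -p² + ½q² + ½, LT = p².

S(f_1,f_2): lcm = p²q. S = 4/3p² - ⅓p + ½q³ + ½q.
  leading term p²: subtract (-4/3)·f_2 from 4/3p² - ⅓p + ½q³ + ½q → -⅓p + ½q³ + ⅔q² + ½q + ⅔
  leading term p: no divisor's leading term divides it; move -⅓p to the remainder.
  leading term q³: no divisor's leading term divides it; move ½q³ to the remainder.
  leading term q²: no divisor's leading term divides it; move ⅔q² to the remainder.
  leading term q: no divisor's leading term divides it; move ½q to the remainder.
  leading term 1: no divisor's leading term divides it; move ⅔ to the remainder.
  remainder -⅓p + ½q³ + ⅔q² + ½q + ⅔ ≠ 0; add k_3 = -⅓p + ½q³ + ⅔q² + ½q + ⅔ to the basis.

S(f_1,k_3): lcm = pq. S = 4/3p + 3/2q⁴ + 2q³ + 3/2q² + 2q - ⅓.
  leading term p: subtract (-4)·k_3 from 4/3p + 3/2q⁴ + 2q³ + 3/2q² + 2q - ⅓ → 3/2q⁴ + 4q³ + 25/6q² + 4q + 7/3
  leading term q⁴: no divisor's leading term divides it; move 3/2q⁴ to the remainder.
  leading term q³: no divisor's leading term divides it; move 4q³ to the remainder.
  leading term q²: no divisor's leading term divides it; move 25/6q² to the remainder.
  leading term q: no divisor's leading term divides it; move 4q to the remainder.
  leading term 1: no divisor's leading term divides it; move 7/3 to the remainder.
  remainder 3/2q⁴ + 4q³ + 25/6q² + 4q + 7/3 ≠ 0; add k_4 = 3/2q⁴ + 4q³ + 25/6q² + 4q + 7/3 to the basis.

S(f_2,k_3): lcm = p². S = 3/2pq³ + 2pq² + 3/2pq + 2p - ½q² - ½.
  leading term pq³: subtract (½q²)·f_1 from 3/2pq³ + 2pq² + 3/2pq + 2p - ½q² - ½ → 3/2pq + 2p - ½
  leading term pq: subtract (½)·f_1 from 3/2pq + 2p - ½ → 0
  remainder 0.

S(f_1,k_4): lcm = pq⁴. S = -4/3pq³ - 25/9pq² - 8/3pq - 14/9p - ⅓q³.
  leading term pq³: subtract (-4/9q²)·f_1 from -4/3pq³ - 25/9pq² - 8/3pq - 14/9p - ⅓q³ → -pq² - 8/3pq - 14/9p - ⅓q³ - 4/9q²
  leading term pq²: subtract (-⅓q)·f_1 from -pq² - 8/3pq - 14/9p - ⅓q³ - 4/9q² → -4/3pq - 14/9p - ⅓q³ - 4/9q² - ⅓q
  leading term pq: subtract (-4/9)·f_1 from -4/3pq - 14/9p - ⅓q³ - 4/9q² - ⅓q → 2/9p - ⅓q³ - 4/9q² - ⅓q - 4/9
  leading term p: subtract (-⅔)·k_3 from 2/9p - ⅓q³ - 4/9q² - ⅓q - 4/9 → 0
  remainder 0.

S(f_2,k_4): leading monomials are coprime, so the S-polynomial reduces to 0 (Buchberger's first criterion).
S(k_3,k_4): leading monomials are coprime, so the S-polynomial reduces to 0 (Buchberger's first criterion).
Every S-polynomial of the final basis reduces to 0, so we have a Gröbner basis.
Inter-reduce: drop elements whose leading term is divisible by another's, tail-reduce, and make monic.
Reduced Gröbner basis: {p - 3/2q³ - 2q² - 3/2q - 2, q⁴ + 8/3q³ + 25/9q² + 8/3q + 14/9}.
Label its elements g_1 = p - 3/2q³ - 2q² - 3/2q - 2, g_2 = q⁴ + 8/3q³ + 25/9q² + 8/3q + 14/9.

Reduce h = ⅘p - 6/5q³ - 8/5q² - 6/5q - 8/5 modulo G:
  leading term p: subtract (⅘)·g_1 from ⅘p - 6/5q³ - 8/5q² - 6/5q - 8/5 → 0
  normal form = 0.
Since the normal form is 0, h ∈ I.

The remainder on division by a Gröbner basis is unique — it is the normal form.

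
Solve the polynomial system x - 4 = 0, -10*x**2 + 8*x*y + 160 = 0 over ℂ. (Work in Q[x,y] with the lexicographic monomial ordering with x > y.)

Compute a lex Gröbner basis by Buchberger's algorithm.
f_1 = x - 4, LT = x.
f_2 = -10*x**2 + 8*x*y + 160, LT = x**2.

S(f_1,f_2): lcm = x**2. S = 4/5*x*y - 4*x + 16.
  leading term x*y: subtract (4/5*y)·f_1 from 4/5*x*y - 4*x + 16 → -4*x + 16/5*y + 16
  leading term x: subtract (-4)·f_1 from -4*x + 16/5*y + 16 → 16/5*y
  leading term y: no divisor's leading term divides it; move 16/5*y to the remainder.
  remainder 16/5*y ≠ 0; add h_3 = 16/5*y to the basis.

The other S-polynomials (S(f_1,h_3), S(f_2,h_3)) all reduce to 0 modulo the current basis, so we have a Gröbner basis.
Inter-reduce: drop elements whose leading term is divisible by another's, tail-reduce, and make monic.
Reduced Gröbner basis: {x - 4, y}.

Since the basis is lex-ordered, y is univariate in y. Its roots are {0}. Back-substituting each root into the other basis elements fixes the other coordinates.
  y = 0: the earlier basis element becomes x - 4 = 0, giving x = 4 — point (4, 0).

{(4, 0)}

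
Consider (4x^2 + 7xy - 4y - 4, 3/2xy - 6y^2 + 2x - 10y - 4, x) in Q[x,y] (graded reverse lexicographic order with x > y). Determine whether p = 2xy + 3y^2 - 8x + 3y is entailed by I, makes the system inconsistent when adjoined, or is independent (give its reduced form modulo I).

First compute the reduced Gröbner basis of I by Buchberger's algorithm.
f_1 = 4x^2 + 7xy - 4y - 4, LT = x^2.
f_2 = 3/2xy - 6y^2 + 2x - 10y - 4, LT = xy.
f_3 = x, LT = x.

S(f_1,f_2): lcm = x^2y. S = 23/4xy^2 - 4/3x^2 + 20/3xy - y^2 + 8/3x - y.
  leading term xy^2: subtract (23/6y)·f_2 from 23/4xy^2 - 4/3x^2 + 20/3xy - y^2 + 8/3x - y → 23y^3 - 4/3x^2 - xy + 112/3y^2 + 8/3x + 43/3y
  leading term y^3: no divisor's leading term divides it; move 23y^3 to the remainder.
  leading term x^2: subtract (-1/3)·f_1 from -4/3x^2 - xy + 112/3y^2 + 8/3x + 43/3y → 4/3xy + 112/3y^2 + 8/3x + 13y - 4/3
  leading term xy: subtract (8/9)·f_2 from 4/3xy + 112/3y^2 + 8/3x + 13y - 4/3 → 128/3y^2 + 8/9x + 197/9y + 20/9
  leading term y^2: no divisor's leading term divides it; move 128/3y^2 to the remainder.
  leading term x: subtract (8/9)·f_3 from 8/9x + 197/9y + 20/9 → 197/9y + 20/9
  leading term y: no divisor's leading term divides it; move 197/9y to the remainder.
  leading term 1: no divisor's leading term divides it; move 20/9 to the remainder.
  remainder 23y^3 + 128/3y^2 + 197/9y + 20/9 ≠ 0; add h_4 = 23y^3 + 128/3y^2 + 197/9y + 20/9 to the basis.

S(f_1,f_3): lcm = x^2. S = 7/4xy - y - 1.
  leading term xy: subtract (7/6)·f_2 from 7/4xy - y - 1 → 7y^2 - 7/3x + 32/3y + 11/3
  leading term y^2: no divisor's leading term divides it; move 7y^2 to the remainder.
  leading term x: subtract (-7/3)·f_3 from -7/3x + 32/3y + 11/3 → 32/3y + 11/3
  leading term y: no divisor's leading term divides it; move 32/3y to the remainder.
  leading term 1: no divisor's leading term divides it; move 11/3 to the remainder.
  remainder 7y^2 + 32/3y + 11/3 ≠ 0; add h_5 = 7y^2 + 32/3y + 11/3 to the basis.

S(f_2,f_3): lcm = xy. S = -4y^2 + 4/3x - 20/3y - 8/3.
  leading term y^2: subtract (-4/7)·h_5 from -4y^2 + 4/3x - 20/3y - 8/3 → 4/3x - 4/7y - 4/7
  leading term x: subtract (4/3)·f_3 from 4/3x - 4/7y - 4/7 → -4/7y - 4/7
  leading term y: no divisor's leading term divides it; move -4/7y to the remainder.
  leading term 1: no divisor's leading term divides it; move -4/7 to the remainder.
  remainder -4/7y - 4/7 ≠ 0; add h_6 = -4/7y - 4/7 to the basis.

The other S-polynomials (S(f_1,h_4), S(f_2,h_4), S(f_3,h_4), S(f_1,h_5), S(f_2,h_5), S(f_3,h_5), S(h_4,h_5), S(f_1,h_6), S(f_2,h_6), S(f_3,h_6), S(h_4,h_6), S(h_5,h_6)) all reduce to 0 modulo the current basis, so we have a Gröbner basis.
Inter-reduce: drop elements whose leading term is divisible by another's, tail-reduce, and make monic.
Reduced Gröbner basis: {x, y + 1}.
Label its elements g_1 = x, g_2 = y + 1.

Reduce p = 2xy + 3y^2 - 8x + 3y modulo G:
  leading term xy: subtract (2y)·g_1 from 2xy + 3y^2 - 8x + 3y → 3y^2 - 8x + 3y
  leading term y^2: subtract (3y)·g_2 from 3y^2 - 8x + 3y → -8x
  leading term x: subtract (-8)·g_1 from -8x → 0
  normal form = 0.
Since the normal form is 0, p ∈ I.

Ideal membership is decidable via reduction modulo a Gröbner basis.

2xy + 3y^2 - 8x + 3y lies in I (it reduces to 0).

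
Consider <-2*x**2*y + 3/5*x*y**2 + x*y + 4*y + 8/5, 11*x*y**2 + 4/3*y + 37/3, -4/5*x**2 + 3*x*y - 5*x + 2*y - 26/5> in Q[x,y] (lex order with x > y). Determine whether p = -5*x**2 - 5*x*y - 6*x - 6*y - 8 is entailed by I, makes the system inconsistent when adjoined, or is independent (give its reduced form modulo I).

Adjoining -5*x**2 - 5*x*y - 6*x - 6*y - 8 makes the ideal the whole ring: the system is inconsistent.

First compute the reduced Gröbner basis of I by Buchberger's algorithm.
f_1 = -2*x**2*y + 3/5*x*y**2 + x*y + 4*y + 8/5, LT = x**2*y.
f_2 = 11*x*y**2 + 4/3*y + 37/3, LT = x*y**2.
f_3 = -4/5*x**2 + 3*x*y - 5*x + 2*y - 26/5, LT = x**2.

S(f_1,f_2): lcm = x**2*y**2. S = -3/10*x*y**3 - 1/2*x*y**2 - 4/33*x*y - 37/33*x - 2*y**2 - 4/5*y.
  reduce S modulo (f_1, f_2, f_3):
  remainder -4/33*x*y - 37/33*x - 108/55*y**2 - 133/330*y + 37/66 ≠ 0; add h_4 = -4/33*x*y - 37/33*x - 108/55*y**2 - 133/330*y + 37/66 to the basis.

S(f_1,f_3): lcm = x**2*y. S = 69/20*x*y**2 - 27/4*x*y + 5/2*y**2 - 17/2*y - 4/5.
  reduce S modulo (f_1, f_2, f_3, h_4):
  remainder 999/16*x + 2237/20*y**2 + 4761/352*y - 63161/1760 ≠ 0; add h_5 = 999/16*x + 2237/20*y**2 + 4761/352*y - 63161/1760 to the basis.

S(f_2,f_3): lcm = x**2*y**2. S = 15/4*x*y**3 - 25/4*x*y**2 + 4/33*x*y + 37/33*x + 5/2*y**3 - 13/2*y**2.
  reduce S modulo (f_1, f_2, f_3, h_4, h_5):
  remainder 5/2*y**3 - 981/110*y**2 - 77/20*y + 333/44 ≠ 0; add h_6 = 5/2*y**3 - 981/110*y**2 - 77/20*y + 333/44 to the basis.

S(f_1,h_4): lcm = x**2*y. S = -37/4*x**2 - 33/2*x*y**2 - 153/40*x*y + 37/8*x - 2*y - 4/5.
  reduce S modulo (f_1, f_2, f_3, h_4, h_5, h_6):
  remainder -45401/360*y**2 + 125247/8800*y + 11115443/79200 ≠ 0; add h_7 = -45401/360*y**2 + 125247/8800*y + 11115443/79200 to the basis.

S(f_2,h_4): lcm = x*y**2. S = -37/4*x*y - 81/5*y**3 - 133/40*y**2 + 1253/264*y + 37/33.
  reduce S modulo (f_1, f_2, f_3, h_4, h_5, h_6, h_7):
  remainder -60618040969/3971220000*y - 60618040969/3971220000 ≠ 0; add h_8 = -60618040969/3971220000*y - 60618040969/3971220000 to the basis.

The other S-polynomials (S(f_3,h_4), S(f_1,h_5), S(f_2,h_5), S(f_3,h_5), S(h_4,h_5), S(f_1,h_6), S(f_2,h_6), S(f_3,h_6), S(h_4,h_6), S(h_5,h_6), S(f_1,h_7), S(f_2,h_7), S(f_3,h_7), S(h_4,h_7), S(h_5,h_7), S(h_6,h_7), S(f_1,h_8), S(f_2,h_8), S(f_3,h_8), S(h_4,h_8), S(h_5,h_8), S(h_6,h_8), S(h_7,h_8)) all reduce to 0 modulo the current basis, so we have a Gröbner basis.
Inter-reduce: drop elements whose leading term is divisible by another's, tail-reduce, and make monic.
Reduced Gröbner basis: {x + 1, y + 1}.
Label its elements g_1 = x + 1, g_2 = y + 1.

Reduce p = -5*x**2 - 5*x*y - 6*x - 6*y - 8 modulo G:
  leading term x**2: subtract (-5*x)·g_1 from -5*x**2 - 5*x*y - 6*x - 6*y - 8 → -5*x*y - x - 6*y - 8
  leading term x*y: subtract (-5*y)·g_1 from -5*x*y - x - 6*y - 8 → -x - y - 8
  leading term x: subtract (-1)·g_1 from -x - y - 8 → -y - 7
  leading term y: subtract (-1)·g_2 from -y - 7 → -6
  leading term 1: no divisor's leading term divides it; move -6 to the remainder.
  normal form = -6.
The normal form is nonzero, so p ∉ I. Since p minus its normal form lies in I, I + (p) = I + (r) where r = -6; decide whether this ideal is the whole ring.
Here r = -6 is a nonzero constant, hence a unit: 1 ∈ I + (p), the Gröbner basis of I + (p) is {1}, and the enlarged system has no common solution — adjoining p is inconsistent.

The remainder on division by a Gröbner basis is unique — it is the normal form.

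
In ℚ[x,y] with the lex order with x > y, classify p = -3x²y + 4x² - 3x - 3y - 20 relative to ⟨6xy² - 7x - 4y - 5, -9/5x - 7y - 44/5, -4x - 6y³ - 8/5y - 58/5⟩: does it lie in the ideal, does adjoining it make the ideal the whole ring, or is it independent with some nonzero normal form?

Adjoining -3x²y + 4x² - 3x - 3y - 20 makes the ideal the whole ring: the system is inconsistent.

First compute the reduced Gröbner basis of I by Buchberger's algorithm.
f_1 = 6xy² - 7x - 4y - 5, LT = xy².
f_2 = -9/5x - 7y - 44/5, LT = x.
f_3 = -4x - 6y³ - 8/5y - 58/5, LT = x.

S(f_1,f_2): lcm = xy². S = -7/6x - 35/9y³ - 44/9y² - ⅔y - ⅚.
  reduce S modulo (f_1, f_2, f_3):
  remainder -35/9y³ - 44/9y² + 209/54y + 263/54 ≠ 0; add h_4 = -35/9y³ - 44/9y² + 209/54y + 263/54 to the basis.

S(f_1,f_3): lcm = xy². S = -7/6x - 3/2y⁵ - ⅖y³ - 29/10y² - ⅔y - ⅚.
  reduce S modulo (f_1, f_2, f_3, h_4):
  remainder 421539/171500y² + 18418609/9261000y - 4344497/9261000 ≠ 0; add h_5 = 421539/171500y² + 18418609/9261000y - 4344497/9261000 to the basis.

S(f_2,f_3): lcm = x. S = -3/2y³ + 157/45y + 179/90.
  reduce S modulo (f_1, f_2, f_3, h_4, h_5):
  remainder 35678827/75877020y + 35678827/75877020 ≠ 0; add h_6 = 35678827/75877020y + 35678827/75877020 to the basis.

The other S-polynomials (S(f_1,h_4), S(f_2,h_4), S(f_3,h_4), S(f_1,h_5), S(f_2,h_5), S(f_3,h_5), S(h_4,h_5), S(f_1,h_6), S(f_2,h_6), S(f_3,h_6), S(h_4,h_6), S(h_5,h_6)) all reduce to 0 modulo the current basis, so we have a Gröbner basis.
Inter-reduce: drop elements whose leading term is divisible by another's, tail-reduce, and make monic.
Reduced Gröbner basis: {x + 1, y + 1}.
Label its elements g_1 = x + 1, g_2 = y + 1.

Reduce p = -3x²y + 4x² - 3x - 3y - 20 modulo G:
  leading term x²y: subtract (-3xy)·g_1 from -3x²y + 4x² - 3x - 3y - 20 → 4x² + 3xy - 3x - 3y - 20
  leading term x²: subtract (4x)·g_1 from 4x² + 3xy - 3x - 3y - 20 → 3xy - 7x - 3y - 20
  leading term xy: subtract (3y)·g_1 from 3xy - 7x - 3y - 20 → -7x - 6y - 20
  leading term x: subtract (-7)·g_1 from -7x - 6y - 20 → -6y - 13
  leading term y: subtract (-6)·g_2 from -6y - 13 → -7
  leading term 1: no divisor's leading term divides it; move -7 to the remainder.
  normal form = -7.
The normal form is nonzero, so p ∉ I. Since p minus its normal form lies in I, I + (p) = I + (r) where r = -7; decide whether this ideal is the whole ring.
Here r = -7 is a nonzero constant, hence a unit: 1 ∈ I + (p), the Gröbner basis of I + (p) is {1}, and the enlarged system has no common solution — adjoining p is inconsistent.

The remainder on division by a Gröbner basis is unique — it is the normal form.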